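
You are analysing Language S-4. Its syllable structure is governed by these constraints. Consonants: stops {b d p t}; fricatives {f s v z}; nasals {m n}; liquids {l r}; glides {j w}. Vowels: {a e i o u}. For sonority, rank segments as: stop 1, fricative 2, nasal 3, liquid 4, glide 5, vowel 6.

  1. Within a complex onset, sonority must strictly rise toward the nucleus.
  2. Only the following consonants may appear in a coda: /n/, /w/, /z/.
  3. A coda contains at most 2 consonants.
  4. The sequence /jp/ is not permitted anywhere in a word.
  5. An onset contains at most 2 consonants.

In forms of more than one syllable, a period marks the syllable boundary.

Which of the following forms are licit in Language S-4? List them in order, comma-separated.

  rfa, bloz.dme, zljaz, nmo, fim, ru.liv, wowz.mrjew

rfa — violates constraint 1: syllable 1 onset /rf/: /r/ (liquid, 4) → /f/ (fricative, 2) does not rise → illicit
bloz.dme — σ1 onset /bl/ (1→4 rises), coda /z/ ok; σ2 onset /dm/ (1→3 rises), coda /∅/ ok → licit
zljaz — violates constraint 5: syllable 1 onset /zlj/ has 3 consonants (> 2) → illicit
nmo — violates constraint 1: syllable 1 onset /nm/: /n/ (nasal, 3) → /m/ (nasal, 3) does not rise → illicit
fim — violates constraint 2: syllable 1 coda contains /m/, which is not a licensed coda consonant → illicit
ru.liv — violates constraint 2: syllable 2 coda contains /v/, which is not a licensed coda consonant → illicit
wowz.mrjew — violates constraint 5: syllable 2 onset /mrj/ has 3 consonants (> 2) → illicit

bloz.dme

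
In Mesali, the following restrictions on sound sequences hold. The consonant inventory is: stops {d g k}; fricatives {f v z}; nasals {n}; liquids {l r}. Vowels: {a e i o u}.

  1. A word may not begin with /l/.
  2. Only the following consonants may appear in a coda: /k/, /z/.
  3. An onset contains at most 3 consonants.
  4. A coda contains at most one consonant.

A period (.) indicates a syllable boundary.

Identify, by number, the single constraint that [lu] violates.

1

[lu]: word begins with /l/.
This is a violation of constraint 1: "A word may not begin with /l/."
The remaining constraints (2, 3, 4) are satisfied.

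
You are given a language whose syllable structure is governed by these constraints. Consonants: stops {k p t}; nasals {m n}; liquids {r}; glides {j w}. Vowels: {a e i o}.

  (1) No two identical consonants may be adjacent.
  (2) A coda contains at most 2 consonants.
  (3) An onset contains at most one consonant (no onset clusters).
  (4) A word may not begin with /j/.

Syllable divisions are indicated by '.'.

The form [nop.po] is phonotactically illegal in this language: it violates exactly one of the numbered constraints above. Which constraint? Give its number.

[nop.po]: adjacent identical consonants /pp/.
This is a violation of constraint 1: "No two identical consonants may be adjacent."
The remaining constraints (2, 3, 4) are satisfied.

1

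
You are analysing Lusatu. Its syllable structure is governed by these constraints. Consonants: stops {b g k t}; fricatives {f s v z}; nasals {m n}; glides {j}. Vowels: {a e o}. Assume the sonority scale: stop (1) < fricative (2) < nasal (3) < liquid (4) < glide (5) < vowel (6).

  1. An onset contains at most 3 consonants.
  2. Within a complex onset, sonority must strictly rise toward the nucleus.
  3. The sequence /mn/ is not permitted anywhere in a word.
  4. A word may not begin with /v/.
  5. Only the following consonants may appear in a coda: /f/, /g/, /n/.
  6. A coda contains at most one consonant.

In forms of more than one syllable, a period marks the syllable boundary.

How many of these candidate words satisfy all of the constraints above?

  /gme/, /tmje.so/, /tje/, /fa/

/gme/ — σ1 onset /gm/ (1→3 rises), coda /∅/ ok → licit
/tmje.so/ — σ1 onset /tmj/ (1→3→5 rises), coda /∅/ ok; σ2 onset /s/, coda /∅/ ok → licit
/tje/ — σ1 onset /tj/ (1→5 rises), coda /∅/ ok → licit
/fa/ — σ1 onset /f/, coda /∅/ ok → licit
Licit: /gme/, /tmje.so/, /tje/, /fa/ → 4.

4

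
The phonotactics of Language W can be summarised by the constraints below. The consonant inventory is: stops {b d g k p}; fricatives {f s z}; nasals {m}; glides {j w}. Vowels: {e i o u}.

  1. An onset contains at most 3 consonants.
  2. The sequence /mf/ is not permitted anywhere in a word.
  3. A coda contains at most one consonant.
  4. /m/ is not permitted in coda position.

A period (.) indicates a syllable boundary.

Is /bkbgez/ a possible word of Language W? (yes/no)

no

/bkbgez/ — violates constraint 1: syllable 1 onset /bkbg/ has 4 consonants (> 3) → phonotactically illegal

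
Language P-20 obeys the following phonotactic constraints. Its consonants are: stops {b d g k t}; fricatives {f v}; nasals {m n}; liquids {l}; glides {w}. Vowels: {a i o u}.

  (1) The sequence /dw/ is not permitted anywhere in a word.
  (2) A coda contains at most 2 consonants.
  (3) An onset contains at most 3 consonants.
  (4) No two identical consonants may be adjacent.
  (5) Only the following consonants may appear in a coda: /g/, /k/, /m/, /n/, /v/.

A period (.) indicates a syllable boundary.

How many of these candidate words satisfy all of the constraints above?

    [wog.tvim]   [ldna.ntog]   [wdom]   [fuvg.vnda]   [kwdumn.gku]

[wog.tvim] — σ1 onset /w/, coda /g/ ok; σ2 onset /tv/ (2C), coda /m/ ok → phonotactically legal
[ldna.ntog] — σ1 onset /ldn/ (3C), coda /∅/ ok; σ2 onset /nt/ (2C), coda /g/ ok → phonotactically legal
[wdom] — σ1 onset /wd/ (2C), coda /m/ ok → phonotactically legal
[fuvg.vnda] — σ1 onset /f/, coda /vg/ (2C) ok; σ2 onset /vnd/ (3C), coda /∅/ ok → phonotactically legal
[kwdumn.gku] — σ1 onset /kwd/ (3C), coda /mn/ (2C) ok; σ2 onset /gk/ (2C), coda /∅/ ok → phonotactically legal
Phonotactically legal: [wog.tvim], [ldna.ntog], [wdom], [fuvg.vnda], [kwdumn.gku] → 5.

5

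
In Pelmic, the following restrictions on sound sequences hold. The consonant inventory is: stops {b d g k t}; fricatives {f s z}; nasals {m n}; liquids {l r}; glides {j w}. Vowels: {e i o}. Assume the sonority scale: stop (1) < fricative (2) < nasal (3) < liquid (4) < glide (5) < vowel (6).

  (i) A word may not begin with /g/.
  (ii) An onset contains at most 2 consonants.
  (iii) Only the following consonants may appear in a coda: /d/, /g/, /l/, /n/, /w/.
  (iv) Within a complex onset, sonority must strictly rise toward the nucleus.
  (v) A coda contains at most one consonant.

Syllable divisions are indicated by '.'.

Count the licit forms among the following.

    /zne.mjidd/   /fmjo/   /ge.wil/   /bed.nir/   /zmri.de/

/zne.mjidd/ — violates constraint (v): syllable 2 coda /dd/ has 2 consonants (> 1) → illicit
/fmjo/ — violates constraint (ii): syllable 1 onset /fmj/ has 3 consonants (> 2) → illicit
/ge.wil/ — violates constraint (i): word begins with /g/ → illicit
/bed.nir/ — violates constraint (iii): syllable 2 coda contains /r/, which is not a licensed coda consonant → illicit
/zmri.de/ — violates constraint (ii): syllable 1 onset /zmr/ has 3 consonants (> 2) → illicit
No form is licit → 0.

0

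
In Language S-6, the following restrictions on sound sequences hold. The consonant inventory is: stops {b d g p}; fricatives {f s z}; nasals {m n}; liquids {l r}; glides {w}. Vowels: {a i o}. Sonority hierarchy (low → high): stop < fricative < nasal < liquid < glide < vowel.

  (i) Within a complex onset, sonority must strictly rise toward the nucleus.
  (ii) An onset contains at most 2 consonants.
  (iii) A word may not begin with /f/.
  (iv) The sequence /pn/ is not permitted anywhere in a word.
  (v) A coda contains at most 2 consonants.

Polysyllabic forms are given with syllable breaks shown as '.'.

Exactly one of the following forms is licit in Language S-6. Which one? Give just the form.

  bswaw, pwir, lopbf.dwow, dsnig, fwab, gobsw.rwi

bswaw — violates constraint (ii): syllable 1 onset /bsw/ has 3 consonants (> 2) → illicit
pwir — σ1 onset /pw/ (1→5 rises), coda /r/ ok → licit
lopbf.dwow — violates constraint (v): syllable 1 coda /pbf/ has 3 consonants (> 2) → illicit
dsnig — violates constraint (ii): syllable 1 onset /dsn/ has 3 consonants (> 2) → illicit
fwab — violates constraint (iii): word begins with /f/ → illicit
gobsw.rwi — violates constraint (v): syllable 1 coda /bsw/ has 3 consonants (> 2) → illicit

pwir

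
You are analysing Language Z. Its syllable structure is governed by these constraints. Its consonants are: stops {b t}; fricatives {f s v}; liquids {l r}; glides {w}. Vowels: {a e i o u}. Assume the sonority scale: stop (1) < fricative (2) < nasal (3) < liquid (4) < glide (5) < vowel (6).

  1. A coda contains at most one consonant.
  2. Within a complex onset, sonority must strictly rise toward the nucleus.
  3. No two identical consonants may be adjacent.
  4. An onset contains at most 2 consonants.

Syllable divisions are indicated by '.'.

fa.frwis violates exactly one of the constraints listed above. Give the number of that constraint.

4

fa.frwis: syllable 2 onset /frw/ has 3 consonants (> 2).
This is a violation of constraint 4: "An onset contains at most 2 consonants."
The remaining constraints (1, 2, 3) are satisfied.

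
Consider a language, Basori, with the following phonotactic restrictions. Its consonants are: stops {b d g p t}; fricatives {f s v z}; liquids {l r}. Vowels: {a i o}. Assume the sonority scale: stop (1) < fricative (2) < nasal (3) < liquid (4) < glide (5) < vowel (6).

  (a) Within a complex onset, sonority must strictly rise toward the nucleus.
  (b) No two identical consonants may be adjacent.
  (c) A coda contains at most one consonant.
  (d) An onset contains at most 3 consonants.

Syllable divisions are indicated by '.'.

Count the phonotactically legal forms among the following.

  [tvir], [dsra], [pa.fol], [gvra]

4

[tvir] — σ1 onset /tv/ (1→2 rises), coda /r/ ok → phonotactically legal
[dsra] — σ1 onset /dsr/ (1→2→4 rises), coda /∅/ ok → phonotactically legal
[pa.fol] — σ1 onset /p/, coda /∅/ ok; σ2 onset /f/, coda /l/ ok → phonotactically legal
[gvra] — σ1 onset /gvr/ (1→2→4 rises), coda /∅/ ok → phonotactically legal
Phonotactically legal: [tvir], [dsra], [pa.fol], [gvra] → 4.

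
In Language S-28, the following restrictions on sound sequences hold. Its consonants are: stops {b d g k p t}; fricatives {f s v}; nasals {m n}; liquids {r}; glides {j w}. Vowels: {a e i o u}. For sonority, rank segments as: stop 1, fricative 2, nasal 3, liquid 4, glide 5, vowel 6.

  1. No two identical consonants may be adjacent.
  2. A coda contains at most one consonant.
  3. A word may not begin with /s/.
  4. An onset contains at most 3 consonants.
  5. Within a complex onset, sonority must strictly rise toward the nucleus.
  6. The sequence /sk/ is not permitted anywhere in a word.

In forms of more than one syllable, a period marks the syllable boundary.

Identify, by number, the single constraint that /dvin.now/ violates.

1

/dvin.now/: adjacent identical consonants /nn/.
This is a violation of constraint 1: "No two identical consonants may be adjacent."
The remaining constraints (2, 3, 4, 5, 6) are satisfied.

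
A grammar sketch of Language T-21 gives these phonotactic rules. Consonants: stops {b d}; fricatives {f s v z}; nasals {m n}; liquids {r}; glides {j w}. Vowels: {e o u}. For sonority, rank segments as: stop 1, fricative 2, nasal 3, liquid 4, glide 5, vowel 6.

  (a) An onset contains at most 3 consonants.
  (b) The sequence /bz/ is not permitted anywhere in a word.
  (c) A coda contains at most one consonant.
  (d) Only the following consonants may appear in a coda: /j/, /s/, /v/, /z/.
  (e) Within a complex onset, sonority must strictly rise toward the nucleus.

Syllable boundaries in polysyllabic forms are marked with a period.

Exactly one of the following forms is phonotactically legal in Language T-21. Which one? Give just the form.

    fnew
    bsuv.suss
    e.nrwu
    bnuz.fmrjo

fnew — violates constraint (d): syllable 1 coda contains /w/, which is not a licensed coda consonant → phonotactically illegal
bsuv.suss — violates constraint (c): syllable 2 coda /ss/ has 2 consonants (> 1) → phonotactically illegal
e.nrwu — σ1 onset /∅/, coda /∅/ ok; σ2 onset /nrw/ (3→4→5 rises), coda /∅/ ok → phonotactically legal
bnuz.fmrjo — violates constraint (a): syllable 2 onset /fmrj/ has 4 consonants (> 3) → phonotactically illegal

e.nrwu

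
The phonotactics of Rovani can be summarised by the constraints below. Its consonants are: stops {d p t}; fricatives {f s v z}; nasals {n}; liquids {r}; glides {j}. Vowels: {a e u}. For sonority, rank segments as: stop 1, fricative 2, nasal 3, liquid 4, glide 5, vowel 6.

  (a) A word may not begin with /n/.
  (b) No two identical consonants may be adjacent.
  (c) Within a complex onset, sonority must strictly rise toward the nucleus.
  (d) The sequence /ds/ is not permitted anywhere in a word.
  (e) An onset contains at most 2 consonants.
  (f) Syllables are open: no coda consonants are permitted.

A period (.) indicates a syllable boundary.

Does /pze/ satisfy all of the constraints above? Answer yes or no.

/pze/ — σ1 onset /pz/ (1→2 rises), coda /∅/ ok → well-formed

yes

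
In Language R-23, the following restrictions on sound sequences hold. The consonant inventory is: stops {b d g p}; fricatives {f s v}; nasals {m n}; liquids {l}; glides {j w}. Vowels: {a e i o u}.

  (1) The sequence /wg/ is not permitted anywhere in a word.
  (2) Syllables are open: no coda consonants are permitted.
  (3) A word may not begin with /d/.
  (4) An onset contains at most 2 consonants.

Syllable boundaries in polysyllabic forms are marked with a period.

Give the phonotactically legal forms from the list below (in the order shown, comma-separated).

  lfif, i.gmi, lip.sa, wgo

lfif — violates constraint 2: syllable 1 coda /f/ has 1 consonant (> 0) → phonotactically illegal
i.gmi — σ1 onset /∅/, coda /∅/ ok; σ2 onset /gm/ (2C), coda /∅/ ok → phonotactically legal
lip.sa — violates constraint 2: syllable 1 coda /p/ has 1 consonant (> 0) → phonotactically illegal
wgo — violates constraint 1: contains banned sequence /wg/ → phonotactically illegal

i.gmi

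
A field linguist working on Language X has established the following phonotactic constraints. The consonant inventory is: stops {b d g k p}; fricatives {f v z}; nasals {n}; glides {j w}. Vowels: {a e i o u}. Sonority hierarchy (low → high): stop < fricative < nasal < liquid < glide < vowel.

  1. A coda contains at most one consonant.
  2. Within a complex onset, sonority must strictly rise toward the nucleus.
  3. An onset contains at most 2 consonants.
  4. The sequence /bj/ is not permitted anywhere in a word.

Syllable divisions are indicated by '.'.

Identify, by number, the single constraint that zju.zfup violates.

2

zju.zfup: syllable 2 onset /zf/: /z/ (fricative, 2) → /f/ (fricative, 2) does not rise.
This is a violation of constraint 2: "Within a complex onset, sonority must strictly rise toward the nucleus."
The remaining constraints (1, 3, 4) are satisfied.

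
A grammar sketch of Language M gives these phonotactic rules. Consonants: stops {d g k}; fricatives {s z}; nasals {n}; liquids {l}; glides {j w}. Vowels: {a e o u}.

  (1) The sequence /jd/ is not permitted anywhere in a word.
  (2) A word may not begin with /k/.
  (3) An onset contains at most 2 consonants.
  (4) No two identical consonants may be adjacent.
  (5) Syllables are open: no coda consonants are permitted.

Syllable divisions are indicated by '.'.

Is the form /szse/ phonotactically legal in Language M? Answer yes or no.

/szse/ — violates constraint 3: syllable 1 onset /szs/ has 3 consonants (> 2) → phonotactically illegal

no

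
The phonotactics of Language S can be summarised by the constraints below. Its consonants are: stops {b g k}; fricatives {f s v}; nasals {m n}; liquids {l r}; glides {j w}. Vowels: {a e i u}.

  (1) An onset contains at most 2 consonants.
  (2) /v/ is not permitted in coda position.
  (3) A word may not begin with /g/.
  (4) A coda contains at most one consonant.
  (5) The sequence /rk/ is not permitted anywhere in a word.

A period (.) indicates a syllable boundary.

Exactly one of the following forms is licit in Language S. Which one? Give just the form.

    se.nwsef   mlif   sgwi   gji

mlif

se.nwsef — violates constraint 1: syllable 2 onset /nws/ has 3 consonants (> 2) → illicit
mlif — σ1 onset /ml/ (2C), coda /f/ ok → licit
sgwi — violates constraint 1: syllable 1 onset /sgw/ has 3 consonants (> 2) → illicit
gji — violates constraint 3: word begins with /g/ → illicit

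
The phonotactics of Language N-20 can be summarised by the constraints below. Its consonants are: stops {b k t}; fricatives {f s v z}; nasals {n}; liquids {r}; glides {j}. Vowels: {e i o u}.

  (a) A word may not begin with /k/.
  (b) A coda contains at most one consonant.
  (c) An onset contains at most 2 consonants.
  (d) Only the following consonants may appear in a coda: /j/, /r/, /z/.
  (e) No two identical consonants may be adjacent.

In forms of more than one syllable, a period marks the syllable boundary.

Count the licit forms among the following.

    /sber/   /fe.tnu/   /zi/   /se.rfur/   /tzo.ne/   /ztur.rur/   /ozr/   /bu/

/sber/ — σ1 onset /sb/ (2C), coda /r/ ok → licit
/fe.tnu/ — σ1 onset /f/, coda /∅/ ok; σ2 onset /tn/ (2C), coda /∅/ ok → licit
/zi/ — σ1 onset /z/, coda /∅/ ok → licit
/se.rfur/ — σ1 onset /s/, coda /∅/ ok; σ2 onset /rf/ (2C), coda /r/ ok → licit
/tzo.ne/ — σ1 onset /tz/ (2C), coda /∅/ ok; σ2 onset /n/, coda /∅/ ok → licit
/ztur.rur/ — violates constraint (e): adjacent identical consonants /rr/ → illicit
/ozr/ — violates constraint (b): syllable 1 coda /zr/ has 2 consonants (> 1) → illicit
/bu/ — σ1 onset /b/, coda /∅/ ok → licit
Licit: /sber/, /fe.tnu/, /zi/, /se.rfur/, /tzo.ne/, /bu/ → 6.

6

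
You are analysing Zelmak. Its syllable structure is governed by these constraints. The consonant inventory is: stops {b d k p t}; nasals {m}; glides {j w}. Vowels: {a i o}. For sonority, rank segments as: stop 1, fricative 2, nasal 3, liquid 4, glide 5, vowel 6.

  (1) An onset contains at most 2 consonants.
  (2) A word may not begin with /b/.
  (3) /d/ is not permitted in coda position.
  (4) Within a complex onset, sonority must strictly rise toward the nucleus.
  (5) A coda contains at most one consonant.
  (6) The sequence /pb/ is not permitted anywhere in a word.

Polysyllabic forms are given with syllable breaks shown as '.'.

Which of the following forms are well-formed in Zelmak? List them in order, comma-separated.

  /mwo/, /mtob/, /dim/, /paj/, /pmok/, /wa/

/mwo/ — σ1 onset /mw/ (3→5 rises), coda /∅/ ok → well-formed
/mtob/ — violates constraint 4: syllable 1 onset /mt/: /m/ (nasal, 3) → /t/ (stop, 1) does not rise → ill-formed
/dim/ — σ1 onset /d/, coda /m/ ok → well-formed
/paj/ — σ1 onset /p/, coda /j/ ok → well-formed
/pmok/ — σ1 onset /pm/ (1→3 rises), coda /k/ ok → well-formed
/wa/ — σ1 onset /w/, coda /∅/ ok → well-formed

/mwo/, /dim/, /paj/, /pmok/, /wa/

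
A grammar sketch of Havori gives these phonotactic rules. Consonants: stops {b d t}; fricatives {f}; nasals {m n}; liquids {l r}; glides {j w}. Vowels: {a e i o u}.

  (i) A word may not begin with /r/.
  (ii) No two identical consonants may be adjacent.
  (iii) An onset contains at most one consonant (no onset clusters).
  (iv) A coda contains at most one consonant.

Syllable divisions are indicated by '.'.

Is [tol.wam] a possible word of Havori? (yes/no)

[tol.wam] — σ1 onset /t/, coda /l/ ok; σ2 onset /w/, coda /m/ ok → licit

yes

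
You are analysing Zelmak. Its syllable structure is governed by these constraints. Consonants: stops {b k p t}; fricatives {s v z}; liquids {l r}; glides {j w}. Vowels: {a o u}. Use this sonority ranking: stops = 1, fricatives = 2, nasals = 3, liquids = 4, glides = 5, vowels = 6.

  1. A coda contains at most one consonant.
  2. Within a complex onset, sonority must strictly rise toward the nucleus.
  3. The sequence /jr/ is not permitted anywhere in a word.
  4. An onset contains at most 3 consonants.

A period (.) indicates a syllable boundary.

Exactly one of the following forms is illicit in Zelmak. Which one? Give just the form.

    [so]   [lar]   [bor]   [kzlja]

[kzlja]

[so] — σ1 onset /s/, coda /∅/ ok → licit
[lar] — σ1 onset /l/, coda /r/ ok → licit
[bor] — σ1 onset /b/, coda /r/ ok → licit
[kzlja] — violates constraint 4: syllable 1 onset /kzlj/ has 4 consonants (> 3) → illicit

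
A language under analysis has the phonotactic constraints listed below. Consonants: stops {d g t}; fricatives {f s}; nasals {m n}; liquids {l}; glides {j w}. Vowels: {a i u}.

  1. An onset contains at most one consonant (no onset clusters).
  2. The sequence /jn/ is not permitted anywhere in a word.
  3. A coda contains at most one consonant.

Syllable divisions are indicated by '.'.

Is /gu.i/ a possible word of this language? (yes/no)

/gu.i/ — σ1 onset /g/, coda /∅/ ok; σ2 onset /∅/, coda /∅/ ok → well-formed

yes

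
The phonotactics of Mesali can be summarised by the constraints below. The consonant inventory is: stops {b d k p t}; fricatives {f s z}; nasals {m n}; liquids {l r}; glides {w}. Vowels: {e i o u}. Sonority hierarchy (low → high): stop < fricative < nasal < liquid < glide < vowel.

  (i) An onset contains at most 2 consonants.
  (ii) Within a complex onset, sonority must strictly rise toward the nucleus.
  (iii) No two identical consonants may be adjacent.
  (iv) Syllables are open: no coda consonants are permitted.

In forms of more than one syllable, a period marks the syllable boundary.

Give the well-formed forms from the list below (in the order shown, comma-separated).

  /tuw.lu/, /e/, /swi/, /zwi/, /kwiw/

/tuw.lu/ — violates constraint (iv): syllable 1 coda /w/ has 1 consonant (> 0) → ill-formed
/e/ — σ1 onset /∅/, coda /∅/ ok → well-formed
/swi/ — σ1 onset /sw/ (2→5 rises), coda /∅/ ok → well-formed
/zwi/ — σ1 onset /zw/ (2→5 rises), coda /∅/ ok → well-formed
/kwiw/ — violates constraint (iv): syllable 1 coda /w/ has 1 consonant (> 0) → ill-formed

/e/, /swi/, /zwi/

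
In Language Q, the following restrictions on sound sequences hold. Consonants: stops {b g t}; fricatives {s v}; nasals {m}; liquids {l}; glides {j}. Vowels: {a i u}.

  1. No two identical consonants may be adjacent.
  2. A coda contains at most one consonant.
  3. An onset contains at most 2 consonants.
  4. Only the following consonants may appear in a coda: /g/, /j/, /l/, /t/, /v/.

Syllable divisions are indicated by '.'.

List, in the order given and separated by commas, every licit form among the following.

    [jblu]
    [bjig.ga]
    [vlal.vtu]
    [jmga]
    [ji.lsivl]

[vlal.vtu]

[jblu] — violates constraint 3: syllable 1 onset /jbl/ has 3 consonants (> 2) → illicit
[bjig.ga] — violates constraint 1: adjacent identical consonants /gg/ → illicit
[vlal.vtu] — σ1 onset /vl/ (2C), coda /l/ ok; σ2 onset /vt/ (2C), coda /∅/ ok → licit
[jmga] — violates constraint 3: syllable 1 onset /jmg/ has 3 consonants (> 2) → illicit
[ji.lsivl] — violates constraint 2: syllable 2 coda /vl/ has 2 consonants (> 1) → illicit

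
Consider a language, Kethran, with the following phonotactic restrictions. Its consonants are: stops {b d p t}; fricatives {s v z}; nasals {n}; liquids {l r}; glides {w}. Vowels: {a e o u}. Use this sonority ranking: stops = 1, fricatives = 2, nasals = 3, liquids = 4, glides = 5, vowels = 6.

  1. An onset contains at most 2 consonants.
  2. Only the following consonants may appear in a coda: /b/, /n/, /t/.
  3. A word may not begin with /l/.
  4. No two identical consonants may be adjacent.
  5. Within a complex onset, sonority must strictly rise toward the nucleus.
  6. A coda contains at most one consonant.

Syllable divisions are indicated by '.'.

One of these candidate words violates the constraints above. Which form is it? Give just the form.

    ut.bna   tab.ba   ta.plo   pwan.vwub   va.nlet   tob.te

ut.bna — σ1 onset /∅/, coda /t/ ok; σ2 onset /bn/ (1→3 rises), coda /∅/ ok → permitted
tab.ba — violates constraint 4: adjacent identical consonants /bb/ → not permitted
ta.plo — σ1 onset /t/, coda /∅/ ok; σ2 onset /pl/ (1→4 rises), coda /∅/ ok → permitted
pwan.vwub — σ1 onset /pw/ (1→5 rises), coda /n/ ok; σ2 onset /vw/ (2→5 rises), coda /b/ ok → permitted
va.nlet — σ1 onset /v/, coda /∅/ ok; σ2 onset /nl/ (3→4 rises), coda /t/ ok → permitted
tob.te — σ1 onset /t/, coda /b/ ok; σ2 onset /t/, coda /∅/ ok → permitted

tab.ba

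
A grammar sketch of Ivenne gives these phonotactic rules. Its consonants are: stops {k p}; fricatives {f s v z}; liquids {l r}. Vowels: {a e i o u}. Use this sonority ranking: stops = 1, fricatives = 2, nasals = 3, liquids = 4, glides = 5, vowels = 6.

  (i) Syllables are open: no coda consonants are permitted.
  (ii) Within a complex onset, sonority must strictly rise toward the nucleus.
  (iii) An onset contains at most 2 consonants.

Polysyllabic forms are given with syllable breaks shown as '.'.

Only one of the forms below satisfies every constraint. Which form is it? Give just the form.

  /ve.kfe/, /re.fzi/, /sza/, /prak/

/ve.kfe/

/ve.kfe/ — σ1 onset /v/, coda /∅/ ok; σ2 onset /kf/ (1→2 rises), coda /∅/ ok → permitted
/re.fzi/ — violates constraint (ii): syllable 2 onset /fz/: /f/ (fricative, 2) → /z/ (fricative, 2) does not rise → not permitted
/sza/ — violates constraint (ii): syllable 1 onset /sz/: /s/ (fricative, 2) → /z/ (fricative, 2) does not rise → not permitted
/prak/ — violates constraint (i): syllable 1 coda /k/ has 1 consonant (> 0) → not permitted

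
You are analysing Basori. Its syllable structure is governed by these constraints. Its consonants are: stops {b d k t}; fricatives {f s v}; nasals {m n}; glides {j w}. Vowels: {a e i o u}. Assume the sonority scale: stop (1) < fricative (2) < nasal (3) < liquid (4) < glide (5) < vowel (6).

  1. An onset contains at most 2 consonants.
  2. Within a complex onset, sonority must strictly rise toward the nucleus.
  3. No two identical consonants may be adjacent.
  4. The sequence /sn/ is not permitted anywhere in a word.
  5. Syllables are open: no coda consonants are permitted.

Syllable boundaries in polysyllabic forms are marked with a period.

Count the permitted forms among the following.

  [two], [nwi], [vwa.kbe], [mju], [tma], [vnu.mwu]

5

[two] — σ1 onset /tw/ (1→5 rises), coda /∅/ ok → permitted
[nwi] — σ1 onset /nw/ (3→5 rises), coda /∅/ ok → permitted
[vwa.kbe] — violates constraint 2: syllable 2 onset /kb/: /k/ (stop, 1) → /b/ (stop, 1) does not rise → not permitted
[mju] — σ1 onset /mj/ (3→5 rises), coda /∅/ ok → permitted
[tma] — σ1 onset /tm/ (1→3 rises), coda /∅/ ok → permitted
[vnu.mwu] — σ1 onset /vn/ (2→3 rises), coda /∅/ ok; σ2 onset /mw/ (3→5 rises), coda /∅/ ok → permitted
Permitted: [two], [nwi], [mju], [tma], [vnu.mwu] → 5.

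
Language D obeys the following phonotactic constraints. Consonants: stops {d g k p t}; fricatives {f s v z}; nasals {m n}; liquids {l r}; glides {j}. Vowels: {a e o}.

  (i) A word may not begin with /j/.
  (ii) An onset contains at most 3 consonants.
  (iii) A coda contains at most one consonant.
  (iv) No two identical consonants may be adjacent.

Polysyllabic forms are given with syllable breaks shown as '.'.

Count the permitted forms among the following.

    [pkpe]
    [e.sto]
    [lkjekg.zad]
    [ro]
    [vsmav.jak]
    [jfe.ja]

[pkpe] — σ1 onset /pkp/ (3C), coda /∅/ ok → permitted
[e.sto] — σ1 onset /∅/, coda /∅/ ok; σ2 onset /st/ (2C), coda /∅/ ok → permitted
[lkjekg.zad] — violates constraint (iii): syllable 1 coda /kg/ has 2 consonants (> 1) → not permitted
[ro] — σ1 onset /r/, coda /∅/ ok → permitted
[vsmav.jak] — σ1 onset /vsm/ (3C), coda /v/ ok; σ2 onset /j/, coda /k/ ok → permitted
[jfe.ja] — violates constraint (i): word begins with /j/ → not permitted
Permitted: [pkpe], [e.sto], [ro], [vsmav.jak] → 4.

4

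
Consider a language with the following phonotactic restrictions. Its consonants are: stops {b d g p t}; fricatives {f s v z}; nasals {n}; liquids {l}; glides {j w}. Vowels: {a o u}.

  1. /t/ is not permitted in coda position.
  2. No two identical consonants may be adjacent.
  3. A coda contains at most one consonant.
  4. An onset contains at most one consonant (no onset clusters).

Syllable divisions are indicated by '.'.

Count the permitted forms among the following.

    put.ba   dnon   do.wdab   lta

put.ba — violates constraint 1: syllable 1 coda contains /t/ → not permitted
dnon — violates constraint 4: syllable 1 onset /dn/ has 2 consonants (> 1) → not permitted
do.wdab — violates constraint 4: syllable 2 onset /wd/ has 2 consonants (> 1) → not permitted
lta — violates constraint 4: syllable 1 onset /lt/ has 2 consonants (> 1) → not permitted
No form is permitted → 0.

0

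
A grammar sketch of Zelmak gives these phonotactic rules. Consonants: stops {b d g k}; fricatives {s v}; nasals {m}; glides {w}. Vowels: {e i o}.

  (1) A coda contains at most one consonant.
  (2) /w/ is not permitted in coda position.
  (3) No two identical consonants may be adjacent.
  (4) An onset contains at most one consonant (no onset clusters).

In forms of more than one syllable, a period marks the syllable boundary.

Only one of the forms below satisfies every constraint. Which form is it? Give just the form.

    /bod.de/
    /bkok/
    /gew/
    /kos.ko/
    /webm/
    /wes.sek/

/bod.de/ — violates constraint 3: adjacent identical consonants /dd/ → not permitted
/bkok/ — violates constraint 4: syllable 1 onset /bk/ has 2 consonants (> 1) → not permitted
/gew/ — violates constraint 2: syllable 1 coda contains /w/ → not permitted
/kos.ko/ — σ1 onset /k/, coda /s/ ok; σ2 onset /k/, coda /∅/ ok → permitted
/webm/ — violates constraint 1: syllable 1 coda /bm/ has 2 consonants (> 1) → not permitted
/wes.sek/ — violates constraint 3: adjacent identical consonants /ss/ → not permitted

/kos.ko/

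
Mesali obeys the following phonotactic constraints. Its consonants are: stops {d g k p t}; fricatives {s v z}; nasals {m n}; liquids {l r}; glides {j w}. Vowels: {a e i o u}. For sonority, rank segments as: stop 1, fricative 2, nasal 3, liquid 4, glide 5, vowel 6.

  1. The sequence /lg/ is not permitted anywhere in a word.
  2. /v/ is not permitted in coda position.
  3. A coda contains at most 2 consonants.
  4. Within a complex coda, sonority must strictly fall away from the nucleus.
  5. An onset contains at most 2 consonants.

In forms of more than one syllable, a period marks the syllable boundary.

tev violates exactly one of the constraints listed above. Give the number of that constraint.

2

tev: syllable 1 coda contains /v/.
This is a violation of constraint 2: "/v/ is not permitted in coda position."
The remaining constraints (1, 3, 4, 5) are satisfied.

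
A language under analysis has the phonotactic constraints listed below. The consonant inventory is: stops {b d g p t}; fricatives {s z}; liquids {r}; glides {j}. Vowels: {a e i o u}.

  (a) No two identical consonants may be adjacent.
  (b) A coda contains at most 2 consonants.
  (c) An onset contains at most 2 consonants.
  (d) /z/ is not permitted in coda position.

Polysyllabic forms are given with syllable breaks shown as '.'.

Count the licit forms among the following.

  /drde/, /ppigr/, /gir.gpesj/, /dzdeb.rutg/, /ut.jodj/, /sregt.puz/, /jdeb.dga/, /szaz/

/drde/ — violates constraint (c): syllable 1 onset /drd/ has 3 consonants (> 2) → illicit
/ppigr/ — violates constraint (a): adjacent identical consonants /pp/ → illicit
/gir.gpesj/ — σ1 onset /g/, coda /r/ ok; σ2 onset /gp/ (2C), coda /sj/ (2C) ok → licit
/dzdeb.rutg/ — violates constraint (c): syllable 1 onset /dzd/ has 3 consonants (> 2) → illicit
/ut.jodj/ — σ1 onset /∅/, coda /t/ ok; σ2 onset /j/, coda /dj/ (2C) ok → licit
/sregt.puz/ — violates constraint (d): syllable 2 coda contains /z/ → illicit
/jdeb.dga/ — σ1 onset /jd/ (2C), coda /b/ ok; σ2 onset /dg/ (2C), coda /∅/ ok → licit
/szaz/ — violates constraint (d): syllable 1 coda contains /z/ → illicit
Licit: /gir.gpesj/, /ut.jodj/, /jdeb.dga/ → 3.

3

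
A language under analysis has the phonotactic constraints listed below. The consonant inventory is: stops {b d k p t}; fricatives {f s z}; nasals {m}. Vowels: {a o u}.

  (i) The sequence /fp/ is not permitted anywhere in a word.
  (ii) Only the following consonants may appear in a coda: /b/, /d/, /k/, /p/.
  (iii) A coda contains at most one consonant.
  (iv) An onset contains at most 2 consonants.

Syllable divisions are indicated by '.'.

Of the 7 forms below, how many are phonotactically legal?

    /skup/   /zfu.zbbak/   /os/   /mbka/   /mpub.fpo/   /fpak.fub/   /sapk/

1

/skup/ — σ1 onset /sk/ (2C), coda /p/ ok → phonotactically legal
/zfu.zbbak/ — violates constraint (iv): syllable 2 onset /zbb/ has 3 consonants (> 2) → phonotactically illegal
/os/ — violates constraint (ii): syllable 1 coda contains /s/, which is not a licensed coda consonant → phonotactically illegal
/mbka/ — violates constraint (iv): syllable 1 onset /mbk/ has 3 consonants (> 2) → phonotactically illegal
/mpub.fpo/ — violates constraint (i): contains banned sequence /fp/ → phonotactically illegal
/fpak.fub/ — violates constraint (i): contains banned sequence /fp/ → phonotactically illegal
/sapk/ — violates constraint (iii): syllable 1 coda /pk/ has 2 consonants (> 1) → phonotactically illegal
Phonotactically legal: /skup/ → 1.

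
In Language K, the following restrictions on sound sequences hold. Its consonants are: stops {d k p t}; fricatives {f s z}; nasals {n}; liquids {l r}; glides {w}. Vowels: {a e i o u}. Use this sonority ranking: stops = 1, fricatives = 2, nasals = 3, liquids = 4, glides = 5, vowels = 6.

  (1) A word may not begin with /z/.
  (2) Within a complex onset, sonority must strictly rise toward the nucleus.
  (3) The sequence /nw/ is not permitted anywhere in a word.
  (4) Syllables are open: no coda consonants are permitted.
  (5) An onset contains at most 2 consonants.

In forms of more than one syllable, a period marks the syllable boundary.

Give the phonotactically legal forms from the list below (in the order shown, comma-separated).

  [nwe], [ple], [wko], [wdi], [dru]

[nwe] — violates constraint 3: contains banned sequence /nw/ → phonotactically illegal
[ple] — σ1 onset /pl/ (1→4 rises), coda /∅/ ok → phonotactically legal
[wko] — violates constraint 2: syllable 1 onset /wk/: /w/ (glide, 5) → /k/ (stop, 1) does not rise → phonotactically illegal
[wdi] — violates constraint 2: syllable 1 onset /wd/: /w/ (glide, 5) → /d/ (stop, 1) does not rise → phonotactically illegal
[dru] — σ1 onset /dr/ (1→4 rises), coda /∅/ ok → phonotactically legal

[ple], [dru]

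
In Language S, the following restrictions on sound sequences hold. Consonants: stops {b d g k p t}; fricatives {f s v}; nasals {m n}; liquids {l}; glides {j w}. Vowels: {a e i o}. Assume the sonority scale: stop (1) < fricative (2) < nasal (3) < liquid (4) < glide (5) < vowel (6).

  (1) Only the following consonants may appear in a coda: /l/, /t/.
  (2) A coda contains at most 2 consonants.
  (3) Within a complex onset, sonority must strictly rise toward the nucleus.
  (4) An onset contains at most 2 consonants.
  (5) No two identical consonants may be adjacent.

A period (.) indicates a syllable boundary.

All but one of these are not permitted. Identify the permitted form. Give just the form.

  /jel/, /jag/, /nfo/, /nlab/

/jel/

/jel/ — σ1 onset /j/, coda /l/ ok → permitted
/jag/ — violates constraint 1: syllable 1 coda contains /g/, which is not a licensed coda consonant → not permitted
/nfo/ — violates constraint 3: syllable 1 onset /nf/: /n/ (nasal, 3) → /f/ (fricative, 2) does not rise → not permitted
/nlab/ — violates constraint 1: syllable 1 coda contains /b/, which is not a licensed coda consonant → not permitted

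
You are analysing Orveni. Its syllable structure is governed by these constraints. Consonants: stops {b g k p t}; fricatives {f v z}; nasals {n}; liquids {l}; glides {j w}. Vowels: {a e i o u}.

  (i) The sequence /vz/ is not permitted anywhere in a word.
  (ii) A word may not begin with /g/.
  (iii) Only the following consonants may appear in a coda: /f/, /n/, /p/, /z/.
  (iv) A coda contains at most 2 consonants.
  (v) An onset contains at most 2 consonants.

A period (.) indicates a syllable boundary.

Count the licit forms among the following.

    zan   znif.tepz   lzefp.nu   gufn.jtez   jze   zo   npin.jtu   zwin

7

zan — σ1 onset /z/, coda /n/ ok → licit
znif.tepz — σ1 onset /zn/ (2C), coda /f/ ok; σ2 onset /t/, coda /pz/ (2C) ok → licit
lzefp.nu — σ1 onset /lz/ (2C), coda /fp/ (2C) ok; σ2 onset /n/, coda /∅/ ok → licit
gufn.jtez — violates constraint (ii): word begins with /g/ → illicit
jze — σ1 onset /jz/ (2C), coda /∅/ ok → licit
zo — σ1 onset /z/, coda /∅/ ok → licit
npin.jtu — σ1 onset /np/ (2C), coda /n/ ok; σ2 onset /jt/ (2C), coda /∅/ ok → licit
zwin — σ1 onset /zw/ (2C), coda /n/ ok → licit
Licit: zan, znif.tepz, lzefp.nu, jze, zo, npin.jtu, zwin → 7.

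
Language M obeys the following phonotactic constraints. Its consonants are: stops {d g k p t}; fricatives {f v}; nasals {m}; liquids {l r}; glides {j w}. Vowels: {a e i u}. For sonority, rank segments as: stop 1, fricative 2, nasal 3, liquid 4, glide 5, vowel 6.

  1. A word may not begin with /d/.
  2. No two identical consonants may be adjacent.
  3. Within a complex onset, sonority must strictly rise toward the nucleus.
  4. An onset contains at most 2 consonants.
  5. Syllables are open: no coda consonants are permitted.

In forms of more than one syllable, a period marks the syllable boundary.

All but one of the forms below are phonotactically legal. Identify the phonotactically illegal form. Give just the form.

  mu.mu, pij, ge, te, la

mu.mu — σ1 onset /m/, coda /∅/ ok; σ2 onset /m/, coda /∅/ ok → phonotactically legal
pij — violates constraint 5: syllable 1 coda /j/ has 1 consonant (> 0) → phonotactically illegal
ge — σ1 onset /g/, coda /∅/ ok → phonotactically legal
te — σ1 onset /t/, coda /∅/ ok → phonotactically legal
la — σ1 onset /l/, coda /∅/ ok → phonotactically legal

pij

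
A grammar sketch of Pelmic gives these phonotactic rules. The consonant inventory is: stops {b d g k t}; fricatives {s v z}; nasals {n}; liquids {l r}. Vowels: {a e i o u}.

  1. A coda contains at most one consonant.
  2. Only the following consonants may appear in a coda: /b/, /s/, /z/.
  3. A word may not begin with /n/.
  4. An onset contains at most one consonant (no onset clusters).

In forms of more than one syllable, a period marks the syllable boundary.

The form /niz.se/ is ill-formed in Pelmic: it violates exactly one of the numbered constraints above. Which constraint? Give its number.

3

/niz.se/: word begins with /n/.
This is a violation of constraint 3: "A word may not begin with /n/."
The remaining constraints (1, 2, 4) are satisfied.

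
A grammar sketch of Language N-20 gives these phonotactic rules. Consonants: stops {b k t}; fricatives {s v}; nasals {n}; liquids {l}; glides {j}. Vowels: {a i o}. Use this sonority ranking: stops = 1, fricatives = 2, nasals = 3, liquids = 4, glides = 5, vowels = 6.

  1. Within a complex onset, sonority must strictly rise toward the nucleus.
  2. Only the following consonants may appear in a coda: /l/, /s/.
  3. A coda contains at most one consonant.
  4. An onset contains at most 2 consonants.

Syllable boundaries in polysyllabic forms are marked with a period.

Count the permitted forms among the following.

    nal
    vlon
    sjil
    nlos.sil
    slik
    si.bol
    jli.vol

4

nal — σ1 onset /n/, coda /l/ ok → permitted
vlon — violates constraint 2: syllable 1 coda contains /n/, which is not a licensed coda consonant → not permitted
sjil — σ1 onset /sj/ (2→5 rises), coda /l/ ok → permitted
nlos.sil — σ1 onset /nl/ (3→4 rises), coda /s/ ok; σ2 onset /s/, coda /l/ ok → permitted
slik — violates constraint 2: syllable 1 coda contains /k/, which is not a licensed coda consonant → not permitted
si.bol — σ1 onset /s/, coda /∅/ ok; σ2 onset /b/, coda /l/ ok → permitted
jli.vol — violates constraint 1: syllable 1 onset /jl/: /j/ (glide, 5) → /l/ (liquid, 4) does not rise → not permitted
Permitted: nal, sjil, nlos.sil, si.bol → 4.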